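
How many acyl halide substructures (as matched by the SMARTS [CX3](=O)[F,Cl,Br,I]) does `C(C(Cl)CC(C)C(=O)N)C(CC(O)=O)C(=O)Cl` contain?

1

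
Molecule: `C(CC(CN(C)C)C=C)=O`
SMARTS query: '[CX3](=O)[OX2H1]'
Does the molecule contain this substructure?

No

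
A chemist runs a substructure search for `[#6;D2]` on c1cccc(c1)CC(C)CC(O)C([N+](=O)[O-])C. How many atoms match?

The query [#6;D2] means: any carbon bonded to exactly two heavy atoms.
Check the 17 heavy atoms by environment: 2× C (D1) → no; 3× C (D3) → no; 2× C (D2) → match; 1× N (charge +1, D3) → no; 1× O (charge -1, D1) → no; 2× O (D1) → no; 1× c (aromatic, D3) → no; 5× c (aromatic, D2) → match.
Summing the matching environments: 2 + 5 = 7 matching atoms.

7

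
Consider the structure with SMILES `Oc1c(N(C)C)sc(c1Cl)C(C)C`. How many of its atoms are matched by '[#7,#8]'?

The query [#7,#8] means: nitrogen or oxygen (comma = OR).
Check the 13 heavy atoms by environment: 1× s (aromatic) → no; 4× c (aromatic) → no; 5× C → no; 1× N → match; 1× O → match; 1× Cl → no.
Summing the matching environments: 1 + 1 = 2 matching atoms.

2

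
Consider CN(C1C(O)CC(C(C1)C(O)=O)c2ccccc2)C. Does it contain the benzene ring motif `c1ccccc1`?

The pattern c1ccccc1 describes six aromatic carbons in a ring — a benzene ring.
The molecule carries a phenyl ring, whose atoms satisfy every constraint of the query, so the pattern matches.

Yes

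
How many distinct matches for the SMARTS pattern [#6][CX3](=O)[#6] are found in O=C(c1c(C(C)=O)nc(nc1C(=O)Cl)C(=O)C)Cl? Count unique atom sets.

2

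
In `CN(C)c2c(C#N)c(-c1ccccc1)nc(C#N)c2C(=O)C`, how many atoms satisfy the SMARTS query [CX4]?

3

Check the 22 heavy atoms by environment: 1× n (aromatic, X2) → no; 11× c (aromatic, X3) → no; 1× C (X3) → no; 1× O (X1) → no; 3× C (X4) → match; 1× N (X3) → no; 2× C (X2) → no; 2× N (X1) → no.
That gives 3 matching atoms.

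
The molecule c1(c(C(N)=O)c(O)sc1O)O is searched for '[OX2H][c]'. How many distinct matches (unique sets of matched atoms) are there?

3

[OX2H][c] is the SMARTS for a phenol: a hydroxyl oxygen attached to an aromatic carbon.
The molecule carries 3 separate instances of a hydroxyl group (-OH) meeting every constraint; each maps to a distinct set of atoms, giving 3 matches.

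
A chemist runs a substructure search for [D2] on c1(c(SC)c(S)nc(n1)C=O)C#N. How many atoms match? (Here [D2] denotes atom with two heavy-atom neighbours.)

5

The query [D2] means: atom with exactly two heavy-atom neighbours.
Check the 13 heavy atoms by environment: 2× n (aromatic, D2) → match; 4× c (aromatic, D3) → no; 1× S (D1) → no; 1× S (D2) → match; 1× C (D1) → no; 2× C (D2) → match; 1× N (D1) → no; 1× O (D1) → no.
Summing the matching environments: 2 + 1 + 2 = 5 matching atoms.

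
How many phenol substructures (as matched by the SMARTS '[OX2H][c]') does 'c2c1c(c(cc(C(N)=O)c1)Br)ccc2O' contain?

1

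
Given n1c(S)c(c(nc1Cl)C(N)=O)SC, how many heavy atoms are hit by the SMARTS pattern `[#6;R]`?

Check the 13 heavy atoms by environment: 2× n (aromatic, in 6-ring) → no; 4× c (aromatic, in 6-ring) → match; 1× Cl (acyclic) → no; 2× S (acyclic) → no; 2× C (acyclic) → no; 1× O (acyclic) → no; 1× N (acyclic) → no.
That gives 4 matching atoms.

4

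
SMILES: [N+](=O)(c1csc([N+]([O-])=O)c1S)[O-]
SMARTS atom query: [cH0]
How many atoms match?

The query [cH0] means: aromatic carbon with no attached hydrogen (substituted or ring-fusion).
Check the 12 heavy atoms by environment: 1× s (aromatic, H0) → no; 1× c (aromatic, H1) → no; 3× c (aromatic, H0) → match; 1× S (H1) → no; 2× N (charge +1, H0) → no; 2× O (charge -1, H0) → no; 2× O (H0) → no.
That gives 3 matching atoms.

3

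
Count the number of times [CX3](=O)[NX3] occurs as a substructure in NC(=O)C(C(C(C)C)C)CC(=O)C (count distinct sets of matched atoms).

[CX3](=O)[NX3] is the SMARTS for an amide: a carbonyl carbon bonded to a trivalent nitrogen.
Exactly one fragment in the molecule meets all constraints, giving 1 match.

1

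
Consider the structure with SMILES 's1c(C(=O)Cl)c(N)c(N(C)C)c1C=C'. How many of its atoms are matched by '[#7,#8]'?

3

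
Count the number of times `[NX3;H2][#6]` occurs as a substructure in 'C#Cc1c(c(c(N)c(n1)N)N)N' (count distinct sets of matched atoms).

4

[NX3;H2][#6] is the SMARTS for a primary amine: a trivalent nitrogen with two H attached to carbon.
The molecule carries 4 separate instances of a primary amino group (-NH2) meeting every constraint; each maps to a distinct set of atoms, giving 4 matches.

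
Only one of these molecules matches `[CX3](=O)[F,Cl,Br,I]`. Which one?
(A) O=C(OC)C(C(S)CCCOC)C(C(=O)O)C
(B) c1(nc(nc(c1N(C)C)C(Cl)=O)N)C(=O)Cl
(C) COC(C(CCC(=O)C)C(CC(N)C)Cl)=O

[CX3](=O)[F,Cl,Br,I] describes a carbonyl carbon bonded to a halogen (an acyl halide).
(A) has a methyl-ester group (-C(=O)OCH3) but the carbonyl is bonded to -O-C, not to a halogen.
(B) contains an acyl chloride (-C(=O)Cl), which satisfies every atom and bond constraint.
(C) has a methyl-ester group (-C(=O)OCH3) but the carbonyl is bonded to -O-C, not to a halogen.
So the answer is (B).

B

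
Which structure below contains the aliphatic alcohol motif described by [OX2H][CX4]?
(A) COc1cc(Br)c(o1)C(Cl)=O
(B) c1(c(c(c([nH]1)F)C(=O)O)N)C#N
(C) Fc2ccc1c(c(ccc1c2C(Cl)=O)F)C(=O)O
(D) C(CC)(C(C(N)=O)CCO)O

[OX2H][CX4] describes a hydroxyl oxygen bound to an sp3 (X4) carbon (an aliphatic alcohol).
(A) has a methoxy ether (-OCH3) but the oxygen has H0 (ether), not H1.
(B) has a carboxylic acid group (-C(=O)OH) but the -OH is on a CX3 carbonyl carbon, not a CX4 carbon.
(C) has a carboxylic acid group (-C(=O)OH) but the -OH is on a CX3 carbonyl carbon, not a CX4 carbon.
(D) contains a hydroxyl group (-OH), which satisfies every atom and bond constraint.
So the answer is (D).

D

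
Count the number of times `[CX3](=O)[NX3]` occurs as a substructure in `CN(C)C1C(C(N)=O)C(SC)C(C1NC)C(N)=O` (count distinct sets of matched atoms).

[CX3](=O)[NX3] is the SMARTS for an amide: a carbonyl carbon bonded to a trivalent nitrogen.
The molecule carries 2 separate instances of a primary amide (-C(=O)NH2) meeting every constraint; each maps to a distinct set of atoms, giving 2 matches.

2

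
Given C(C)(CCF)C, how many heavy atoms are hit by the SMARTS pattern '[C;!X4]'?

The query [C;!X4] means: aliphatic carbon that does not have four total connections.
Check the 6 heavy atoms by environment: 5× C (X4) → no; 1× F (X1) → no.
No environment satisfies the query, so 0 matching atoms.

0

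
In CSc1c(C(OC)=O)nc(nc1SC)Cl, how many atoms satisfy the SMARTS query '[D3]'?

The query [D3] means: atom with exactly three heavy-atom neighbours.
Check the 15 heavy atoms by environment: 2× n (aromatic, D2) → no; 4× c (aromatic, D3) → match; 1× C (D3) → match; 1× O (D1) → no; 1× O (D2) → no; 3× C (D1) → no; 2× S (D2) → no; 1× Cl (D1) → no.
Summing the matching environments: 4 + 1 = 5 matching atoms.

5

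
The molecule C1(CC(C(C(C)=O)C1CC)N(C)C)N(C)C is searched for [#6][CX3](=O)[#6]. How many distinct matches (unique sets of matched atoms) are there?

[#6][CX3](=O)[#6] is the SMARTS for a ketone: a carbonyl carbon (no H) flanked by two carbons.
Exactly one fragment in the molecule meets all constraints, giving 1 match.

1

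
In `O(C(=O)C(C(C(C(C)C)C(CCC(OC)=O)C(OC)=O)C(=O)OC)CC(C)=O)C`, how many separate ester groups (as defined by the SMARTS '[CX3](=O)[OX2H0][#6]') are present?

4

[CX3](=O)[OX2H0][#6] is the SMARTS for an ester: a carbonyl carbon bonded to an oxygen that is itself bonded to carbon (no H on that O).
The molecule carries 4 separate instances of a methyl-ester group (-C(=O)OCH3) meeting every constraint; each maps to a distinct set of atoms, giving 4 matches.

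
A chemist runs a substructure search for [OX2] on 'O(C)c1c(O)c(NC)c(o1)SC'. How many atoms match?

2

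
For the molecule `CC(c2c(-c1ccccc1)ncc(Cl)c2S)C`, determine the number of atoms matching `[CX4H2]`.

Check the 17 heavy atoms by environment: 1× n (aromatic, H0, X2) → no; 5× c (aromatic, H0, X3) → no; 6× c (aromatic, H1, X3) → no; 1× S (H1, X2) → no; 1× Cl (H0, X1) → no; 1× C (H1, X4) → no; 2× C (H3, X4) → no.
No environment satisfies the query, so 0 matching atoms.

0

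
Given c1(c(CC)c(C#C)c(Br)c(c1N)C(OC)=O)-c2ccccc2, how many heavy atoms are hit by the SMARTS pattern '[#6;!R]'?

The query [#6;!R] means: carbon not in any ring.
Check the 22 heavy atoms by environment: 12× c (aromatic, in 6-ring) → no; 6× C (acyclic) → match; 2× O (acyclic) → no; 1× N (acyclic) → no; 1× Br (acyclic) → no.
That gives 6 matching atoms.

6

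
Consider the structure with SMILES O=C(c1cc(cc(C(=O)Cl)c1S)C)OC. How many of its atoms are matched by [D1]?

6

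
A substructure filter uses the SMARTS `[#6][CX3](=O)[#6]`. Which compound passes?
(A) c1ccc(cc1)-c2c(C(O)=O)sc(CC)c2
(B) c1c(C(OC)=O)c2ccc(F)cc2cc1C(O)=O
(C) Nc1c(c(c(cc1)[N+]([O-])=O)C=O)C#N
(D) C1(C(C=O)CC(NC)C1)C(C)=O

D

[#6][CX3](=O)[#6] describes a carbonyl carbon (no H) flanked by two carbons (a ketone).
(A) has a carboxylic acid group (-C(=O)OH) but one neighbour of the carbonyl carbon is O, not C.
(B) has a methyl-ester group (-C(=O)OCH3) but one neighbour of the carbonyl carbon is O, not C.
(C) has an aldehyde (-CHO) but the carbonyl carbon has H1, so it is not flanked by two carbons.
(D) contains an acetyl/ketone group (-C(=O)CH3), which satisfies every atom and bond constraint.
So the answer is (D).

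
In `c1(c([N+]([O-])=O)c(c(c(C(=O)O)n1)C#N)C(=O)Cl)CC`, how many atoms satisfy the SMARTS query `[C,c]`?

The query [C,c] means: comma = OR; matches aliphatic or aromatic carbon — same as #6.
Check the 19 heavy atoms by environment: 1× n (aromatic) → no; 5× c (aromatic) → match; 5× C → match; 1× N (charge +1) → no; 1× O (charge -1) → no; 4× O → no; 1× Cl → no; 1× N → no.
Summing the matching environments: 5 + 5 = 10 matching atoms.

10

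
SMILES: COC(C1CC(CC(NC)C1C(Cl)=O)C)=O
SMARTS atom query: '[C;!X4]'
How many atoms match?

The query [C;!X4] means: aliphatic carbon that does not have four total connections.
Check the 16 heavy atoms by environment: 9× C (X4) → no; 2× C (X3) → match; 2× O (X1) → no; 1× O (X2) → no; 1× Cl (X1) → no; 1× N (X3) → no.
That gives 2 matching atoms.

2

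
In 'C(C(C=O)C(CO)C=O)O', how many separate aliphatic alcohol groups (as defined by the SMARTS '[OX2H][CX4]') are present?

[OX2H][CX4] is the SMARTS for an aliphatic alcohol: a hydroxyl oxygen bound to an sp3 (X4) carbon.
The molecule carries 2 separate instances of a hydroxyl group (-OH) meeting every constraint; each maps to a distinct set of atoms, giving 2 matches.

2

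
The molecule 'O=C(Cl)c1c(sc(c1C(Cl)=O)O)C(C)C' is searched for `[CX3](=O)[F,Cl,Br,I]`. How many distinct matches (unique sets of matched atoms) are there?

2

[CX3](=O)[F,Cl,Br,I] is the SMARTS for an acyl halide: a carbonyl carbon bonded to a halogen.
The molecule carries 2 separate instances of an acyl chloride (-C(=O)Cl) meeting every constraint; each maps to a distinct set of atoms, giving 2 matches.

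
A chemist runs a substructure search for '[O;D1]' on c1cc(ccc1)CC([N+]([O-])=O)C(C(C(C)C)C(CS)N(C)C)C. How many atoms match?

2

The query [O;D1] means: aliphatic oxygen bonded to exactly one heavy atom.
Check the 23 heavy atoms by environment: 2× C (D2) → no; 5× C (D3) → no; 5× C (D1) → no; 1× N (D3) → no; 1× N (charge +1, D3) → no; 1× O (charge -1, D1) → match; 1× O (D1) → match; 1× c (aromatic, D3) → no; 5× c (aromatic, D2) → no; 1× S (D1) → no.
Summing the matching environments: 1 + 1 = 2 matching atoms.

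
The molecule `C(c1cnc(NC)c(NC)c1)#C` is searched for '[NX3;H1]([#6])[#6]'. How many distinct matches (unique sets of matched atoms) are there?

2

[NX3;H1]([#6])[#6] is the SMARTS for a secondary amine: a trivalent nitrogen with one H, bonded to two carbons.
The molecule carries 2 separate instances of an N-methylamino group (-NHCH3) meeting every constraint; each maps to a distinct set of atoms, giving 2 matches.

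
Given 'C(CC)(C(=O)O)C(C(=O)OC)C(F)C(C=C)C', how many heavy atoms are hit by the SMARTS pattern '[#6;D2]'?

The query [#6;D2] means: any carbon bonded to exactly two heavy atoms.
Check the 17 heavy atoms by environment: 4× C (D1) → no; 6× C (D3) → no; 2× C (D2) → match; 1× F (D1) → no; 3× O (D1) → no; 1× O (D2) → no.
That gives 2 matching atoms.

2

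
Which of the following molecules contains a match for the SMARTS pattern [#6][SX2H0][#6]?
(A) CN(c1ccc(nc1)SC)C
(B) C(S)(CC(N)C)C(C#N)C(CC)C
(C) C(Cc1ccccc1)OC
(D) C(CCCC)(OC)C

A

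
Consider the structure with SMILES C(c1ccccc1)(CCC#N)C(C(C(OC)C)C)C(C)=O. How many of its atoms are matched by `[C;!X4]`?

Check the 21 heavy atoms by environment: 10× C (X4) → no; 6× c (aromatic, X3) → no; 1× C (X3) → match; 1× O (X1) → no; 1× O (X2) → no; 1× C (X2) → match; 1× N (X1) → no.
Summing the matching environments: 1 + 1 = 2 matching atoms.

2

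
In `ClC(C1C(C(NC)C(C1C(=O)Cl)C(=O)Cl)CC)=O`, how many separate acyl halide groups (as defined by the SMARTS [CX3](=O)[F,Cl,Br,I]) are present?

[CX3](=O)[F,Cl,Br,I] is the SMARTS for an acyl halide: a carbonyl carbon bonded to a halogen.
The molecule carries 3 separate instances of an acyl chloride (-C(=O)Cl) meeting every constraint; each maps to a distinct set of atoms, giving 3 matches.

3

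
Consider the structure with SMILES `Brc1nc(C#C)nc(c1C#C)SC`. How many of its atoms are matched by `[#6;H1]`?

2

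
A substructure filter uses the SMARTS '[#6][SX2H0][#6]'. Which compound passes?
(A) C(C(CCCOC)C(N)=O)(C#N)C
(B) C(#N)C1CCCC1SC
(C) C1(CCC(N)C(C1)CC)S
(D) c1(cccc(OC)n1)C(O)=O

B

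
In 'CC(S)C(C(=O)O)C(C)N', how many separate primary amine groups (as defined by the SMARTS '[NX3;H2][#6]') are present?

1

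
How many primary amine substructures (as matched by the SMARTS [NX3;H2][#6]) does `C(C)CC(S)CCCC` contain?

0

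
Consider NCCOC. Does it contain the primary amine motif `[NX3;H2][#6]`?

The pattern [NX3;H2][#6] describes a trivalent nitrogen with two H attached to carbon — a primary amine.
The molecule carries a primary amino group (-NH2), whose atoms satisfy every constraint of the query, so the pattern matches.

Yes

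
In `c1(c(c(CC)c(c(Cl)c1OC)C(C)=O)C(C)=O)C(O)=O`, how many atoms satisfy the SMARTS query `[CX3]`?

3

The query [CX3] means: C with X3: aliphatic carbon with exactly 3 total connections.
Check the 20 heavy atoms by environment: 6× c (aromatic, X3) → no; 2× O (X2) → no; 5× C (X4) → no; 3× C (X3) → match; 3× O (X1) → no; 1× Cl (X1) → no.
That gives 3 matching atoms.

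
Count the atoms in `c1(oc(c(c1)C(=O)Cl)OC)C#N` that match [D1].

4

Check the 12 heavy atoms by environment: 1× o (aromatic, D2) → no; 3× c (aromatic, D3) → no; 1× c (aromatic, D2) → no; 1× C (D3) → no; 1× O (D1) → match; 1× Cl (D1) → match; 1× C (D2) → no; 1× N (D1) → match; 1× O (D2) → no; 1× C (D1) → match.
Summing the matching environments: 1 + 1 + 1 + 1 = 4 matching atoms.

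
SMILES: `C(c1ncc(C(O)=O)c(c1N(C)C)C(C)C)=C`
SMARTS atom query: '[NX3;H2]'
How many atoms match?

Check the 17 heavy atoms by environment: 1× n (aromatic, H0, X2) → no; 1× c (aromatic, H1, X3) → no; 4× c (aromatic, H0, X3) → no; 1× C (H1, X3) → no; 1× C (H2, X3) → no; 1× N (H0, X3) → no; 4× C (H3, X4) → no; 1× C (H1, X4) → no; 1× C (H0, X3) → no; 1× O (H0, X1) → no; 1× O (H1, X2) → no.
No environment satisfies the query, so 0 matching atoms.

0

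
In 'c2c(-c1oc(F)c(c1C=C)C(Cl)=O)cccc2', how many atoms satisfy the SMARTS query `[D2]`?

7

The query [D2] means: atom with exactly two heavy-atom neighbours.
Check the 17 heavy atoms by environment: 1× o (aromatic, D2) → match; 5× c (aromatic, D3) → no; 1× C (D2) → match; 1× C (D1) → no; 1× F (D1) → no; 5× c (aromatic, D2) → match; 1× C (D3) → no; 1× O (D1) → no; 1× Cl (D1) → no.
Summing the matching environments: 1 + 1 + 5 = 7 matching atoms.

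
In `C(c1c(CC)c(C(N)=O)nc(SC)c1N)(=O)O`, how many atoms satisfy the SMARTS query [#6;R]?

Check the 17 heavy atoms by environment: 1× n (aromatic, in 6-ring) → no; 5× c (aromatic, in 6-ring) → match; 5× C (acyclic) → no; 3× O (acyclic) → no; 2× N (acyclic) → no; 1× S (acyclic) → no.
That gives 5 matching atoms.

5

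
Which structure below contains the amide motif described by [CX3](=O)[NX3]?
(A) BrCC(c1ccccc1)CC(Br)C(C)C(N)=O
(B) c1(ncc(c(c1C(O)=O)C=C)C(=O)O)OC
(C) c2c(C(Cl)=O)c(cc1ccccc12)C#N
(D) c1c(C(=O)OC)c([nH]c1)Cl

A

[CX3](=O)[NX3] describes a carbonyl carbon bonded to a trivalent nitrogen (an amide).
(A) contains a primary amide (-C(=O)NH2), which satisfies every atom and bond constraint.
(B) has a carboxylic acid group (-C(=O)OH) but the carbonyl is bonded to O, not to an NX3 nitrogen.
(C) has a nitrile (-C#N) but the nitrile N is NX1 (triple-bonded), not NX3.
(D) has a methyl-ester group (-C(=O)OCH3) but the carbonyl is bonded to O, not to an NX3 nitrogen.
So the answer is (A).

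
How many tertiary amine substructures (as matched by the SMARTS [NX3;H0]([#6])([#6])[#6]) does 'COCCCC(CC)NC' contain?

0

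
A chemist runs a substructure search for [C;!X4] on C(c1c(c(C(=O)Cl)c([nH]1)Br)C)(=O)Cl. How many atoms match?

2

Check the 13 heavy atoms by environment: 1× n (aromatic, X3) → no; 4× c (aromatic, X3) → no; 1× Br (X1) → no; 2× C (X3) → match; 2× O (X1) → no; 2× Cl (X1) → no; 1× C (X4) → no.
That gives 2 matching atoms.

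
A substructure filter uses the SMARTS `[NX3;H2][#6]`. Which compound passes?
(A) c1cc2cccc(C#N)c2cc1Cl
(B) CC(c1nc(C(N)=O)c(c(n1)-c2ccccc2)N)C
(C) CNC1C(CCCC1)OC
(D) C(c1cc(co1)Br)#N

B

[NX3;H2][#6] describes a trivalent nitrogen with two H attached to carbon (a primary amine).
(A) has a nitrile (-C#N) but the nitrogen is NX1 (triple-bonded), not NX3 with two H.
(B) contains a primary amino group (-NH2), which satisfies every atom and bond constraint.
(C) has an N-methylamino group (-NHCH3) but the nitrogen bears two carbons and only one H (H1), not H2.
(D) has a nitrile (-C#N) but the nitrogen is NX1 (triple-bonded), not NX3 with two H.
So the answer is (B).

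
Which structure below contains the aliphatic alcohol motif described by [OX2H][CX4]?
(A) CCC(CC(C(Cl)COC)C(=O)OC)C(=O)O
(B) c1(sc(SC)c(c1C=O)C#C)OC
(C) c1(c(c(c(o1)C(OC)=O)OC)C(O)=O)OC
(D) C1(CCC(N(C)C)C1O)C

[OX2H][CX4] describes a hydroxyl oxygen bound to an sp3 (X4) carbon (an aliphatic alcohol).
(A) has a methoxy ether (-OCH3) but the oxygen has H0 (ether), not H1.
(B) has a methoxy ether (-OCH3) but the oxygen has H0 (ether), not H1.
(C) has a methoxy ether (-OCH3) but the oxygen has H0 (ether), not H1.
(D) contains a hydroxyl group (-OH), which satisfies every atom and bond constraint.
So the answer is (D).

D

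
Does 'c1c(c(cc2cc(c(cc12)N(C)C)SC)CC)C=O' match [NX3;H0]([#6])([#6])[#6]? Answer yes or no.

Yes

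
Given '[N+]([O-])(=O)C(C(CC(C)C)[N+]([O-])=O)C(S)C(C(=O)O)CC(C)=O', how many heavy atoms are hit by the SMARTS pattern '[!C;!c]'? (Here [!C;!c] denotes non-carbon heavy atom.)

10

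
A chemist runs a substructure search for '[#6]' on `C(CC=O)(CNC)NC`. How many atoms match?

Check the 9 heavy atoms by environment: 6× C → match; 2× N → no; 1× O → no.
That gives 6 matching atoms.

6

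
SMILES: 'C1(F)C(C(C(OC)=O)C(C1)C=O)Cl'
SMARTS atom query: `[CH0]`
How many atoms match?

1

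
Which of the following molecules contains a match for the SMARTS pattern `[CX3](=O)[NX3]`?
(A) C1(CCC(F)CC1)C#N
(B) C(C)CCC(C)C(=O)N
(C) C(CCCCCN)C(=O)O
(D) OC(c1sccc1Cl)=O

B

[CX3](=O)[NX3] describes a carbonyl carbon bonded to a trivalent nitrogen (an amide).
(A) has a nitrile (-C#N) but the nitrile N is NX1 (triple-bonded), not NX3.
(B) contains a primary amide (-C(=O)NH2), which satisfies every atom and bond constraint.
(C) has a primary amino group (-NH2) but the -NH2 is not attached to a carbonyl carbon.
(D) has a carboxylic acid group (-C(=O)OH) but the carbonyl is bonded to O, not to an NX3 nitrogen.
So the answer is (B).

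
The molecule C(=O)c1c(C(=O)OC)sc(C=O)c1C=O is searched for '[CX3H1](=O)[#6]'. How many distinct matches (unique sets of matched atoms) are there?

3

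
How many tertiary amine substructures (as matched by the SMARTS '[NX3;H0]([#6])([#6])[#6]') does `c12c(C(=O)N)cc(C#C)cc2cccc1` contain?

0

[NX3;H0]([#6])([#6])[#6] is the SMARTS for a tertiary amine: a trivalent nitrogen with no H, bonded to three carbons.
The molecule has a primary amide (-C(=O)NH2), but the amide nitrogen has H2 and only one carbon neighbour; nothing else fits, so there are 0 matches.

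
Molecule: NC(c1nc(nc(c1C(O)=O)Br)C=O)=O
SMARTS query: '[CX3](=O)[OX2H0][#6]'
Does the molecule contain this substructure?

No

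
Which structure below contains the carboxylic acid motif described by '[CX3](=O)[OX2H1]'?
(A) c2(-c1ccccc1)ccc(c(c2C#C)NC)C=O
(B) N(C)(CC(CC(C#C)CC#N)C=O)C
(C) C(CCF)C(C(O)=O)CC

C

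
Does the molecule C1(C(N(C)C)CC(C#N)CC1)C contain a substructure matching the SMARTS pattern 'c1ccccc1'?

The pattern c1ccccc1 describes six aromatic carbons in a ring — a benzene ring.
The closest candidate here is a methyl group (-CH3), but no six-membered all-carbon aromatic ring is present. No other fragment satisfies the full query, so there is no match.

No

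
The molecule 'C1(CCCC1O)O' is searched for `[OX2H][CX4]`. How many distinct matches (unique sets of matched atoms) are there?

2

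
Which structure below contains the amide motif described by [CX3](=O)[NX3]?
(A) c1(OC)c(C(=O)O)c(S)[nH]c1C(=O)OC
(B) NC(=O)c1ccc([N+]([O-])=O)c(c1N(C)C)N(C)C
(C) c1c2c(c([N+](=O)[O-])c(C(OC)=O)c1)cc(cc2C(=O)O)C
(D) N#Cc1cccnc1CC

B

[CX3](=O)[NX3] describes a carbonyl carbon bonded to a trivalent nitrogen (an amide).
(A) has a methyl-ester group (-C(=O)OCH3) but the carbonyl is bonded to O, not to an NX3 nitrogen.
(B) contains a primary amide (-C(=O)NH2), which satisfies every atom and bond constraint.
(C) has a methyl-ester group (-C(=O)OCH3) but the carbonyl is bonded to O, not to an NX3 nitrogen.
(D) has a nitrile (-C#N) but the nitrile N is NX1 (triple-bonded), not NX3.
So the answer is (B).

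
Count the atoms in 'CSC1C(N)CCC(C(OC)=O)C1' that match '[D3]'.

4

Check the 13 heavy atoms by environment: 3× C (D2) → no; 4× C (D3) → match; 1× N (D1) → no; 1× O (D1) → no; 1× O (D2) → no; 2× C (D1) → no; 1× S (D2) → no.
That gives 4 matching atoms.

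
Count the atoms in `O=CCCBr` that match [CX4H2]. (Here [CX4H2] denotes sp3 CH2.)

2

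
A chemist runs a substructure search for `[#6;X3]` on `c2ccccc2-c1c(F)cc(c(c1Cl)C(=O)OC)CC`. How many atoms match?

Check the 20 heavy atoms by environment: 12× c (aromatic, X3) → match; 3× C (X4) → no; 1× C (X3) → match; 1× O (X1) → no; 1× O (X2) → no; 1× F (X1) → no; 1× Cl (X1) → no.
Summing the matching environments: 12 + 1 = 13 matching atoms.

13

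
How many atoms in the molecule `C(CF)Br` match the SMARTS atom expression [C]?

2

The query [C] means: uppercase C matches aliphatic (non-aromatic) carbon only.
Check the 4 heavy atoms by environment: 2× C → match; 1× F → no; 1× Br → no.
That gives 2 matching atoms.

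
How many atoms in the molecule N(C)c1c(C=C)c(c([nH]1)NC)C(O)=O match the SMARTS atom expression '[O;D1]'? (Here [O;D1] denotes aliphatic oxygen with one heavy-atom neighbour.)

2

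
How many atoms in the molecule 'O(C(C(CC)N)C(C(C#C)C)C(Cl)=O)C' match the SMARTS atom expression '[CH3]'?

The query [CH3] means: aliphatic carbon with exactly three hydrogens.
Check the 15 heavy atoms by environment: 3× C (H3) → match; 5× C (H1) → no; 1× C (H2) → no; 2× C (H0) → no; 1× N (H2) → no; 2× O (H0) → no; 1× Cl (H0) → no.
That gives 3 matching atoms.

3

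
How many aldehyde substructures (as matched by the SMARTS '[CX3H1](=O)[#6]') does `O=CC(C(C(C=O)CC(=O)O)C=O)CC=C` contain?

3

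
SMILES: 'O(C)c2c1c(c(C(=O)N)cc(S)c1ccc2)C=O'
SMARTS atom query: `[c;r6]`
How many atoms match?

10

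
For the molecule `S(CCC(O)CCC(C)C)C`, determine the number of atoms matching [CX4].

The query [CX4] means: C with X4: aliphatic carbon with exactly 4 total connections (bonds + H).
Check the 11 heavy atoms by environment: 9× C (X4) → match; 1× S (X2) → no; 1× O (X2) → no.
That gives 9 matching atoms.

9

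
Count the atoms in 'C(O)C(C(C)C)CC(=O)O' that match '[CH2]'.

2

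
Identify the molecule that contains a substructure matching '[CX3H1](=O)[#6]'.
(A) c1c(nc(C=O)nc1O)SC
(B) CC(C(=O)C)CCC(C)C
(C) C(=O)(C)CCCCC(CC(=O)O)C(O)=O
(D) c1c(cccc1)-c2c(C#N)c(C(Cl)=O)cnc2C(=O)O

A

[CX3H1](=O)[#6] describes an sp2 carbon with one H, double-bonded to O and single-bonded to carbon (an aldehyde).
(A) contains an aldehyde (-CHO), which satisfies every atom and bond constraint.
(B) has an acetyl/ketone group (-C(=O)CH3) but the carbonyl carbon has H0 (two carbon neighbours), not H1.
(C) has a carboxylic acid group (-C(=O)OH) but the carbonyl carbon has H0 and is bonded to O, not H1.
(D) has a carboxylic acid group (-C(=O)OH) but the carbonyl carbon has H0 and is bonded to O, not H1.
So the answer is (A).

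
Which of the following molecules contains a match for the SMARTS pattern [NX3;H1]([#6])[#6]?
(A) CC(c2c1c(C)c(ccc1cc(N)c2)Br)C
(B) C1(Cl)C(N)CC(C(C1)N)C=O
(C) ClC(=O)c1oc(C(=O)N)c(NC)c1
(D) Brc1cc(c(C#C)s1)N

C

[NX3;H1]([#6])[#6] describes a trivalent nitrogen with one H, bonded to two carbons (a secondary amine).
(A) has a primary amino group (-NH2) but the nitrogen has H2 and only one carbon neighbour.
(B) has a primary amino group (-NH2) but the nitrogen has H2 and only one carbon neighbour.
(C) contains an N-methylamino group (-NHCH3), which satisfies every atom and bond constraint.
(D) has a primary amino group (-NH2) but the nitrogen has H2 and only one carbon neighbour.
So the answer is (C).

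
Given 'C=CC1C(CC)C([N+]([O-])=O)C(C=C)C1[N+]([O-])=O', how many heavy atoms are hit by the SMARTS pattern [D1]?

7

Check the 17 heavy atoms by environment: 5× C (D3) → no; 3× C (D2) → no; 3× C (D1) → match; 2× N (charge +1, D3) → no; 2× O (charge -1, D1) → match; 2× O (D1) → match.
Summing the matching environments: 3 + 2 + 2 = 7 matching atoms.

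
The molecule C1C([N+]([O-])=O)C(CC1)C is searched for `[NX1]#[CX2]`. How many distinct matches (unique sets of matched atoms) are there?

[NX1]#[CX2] is the SMARTS for a nitrile: a nitrogen triple-bonded to a two-connected carbon.
The molecule has a nitro group (-[N+](=O)[O-]), but there is no C#N triple bond; nothing else fits, so there are 0 matches.

0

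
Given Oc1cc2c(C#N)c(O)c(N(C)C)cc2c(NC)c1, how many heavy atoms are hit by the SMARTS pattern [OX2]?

2

The query [OX2] means: aliphatic oxygen with two total connections — ether, hydroxyl, or ester single-bond O.
Check the 19 heavy atoms by environment: 10× c (aromatic, X3) → no; 2× O (X2) → match; 1× C (X2) → no; 1× N (X1) → no; 2× N (X3) → no; 3× C (X4) → no.
That gives 2 matching atoms.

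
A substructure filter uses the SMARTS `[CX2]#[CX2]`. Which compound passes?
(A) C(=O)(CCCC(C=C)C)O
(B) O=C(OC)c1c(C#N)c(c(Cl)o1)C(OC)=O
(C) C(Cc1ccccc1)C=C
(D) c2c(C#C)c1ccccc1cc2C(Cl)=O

[CX2]#[CX2] describes a carbon-carbon triple bond (an alkyne).
(A) has a vinyl group (-CH=CH2) but the C=C is a double bond; both carbons are CX3, not CX2.
(B) has a nitrile (-C#N) but the triple bond is C#N, not C#C.
(C) has a vinyl group (-CH=CH2) but the C=C is a double bond; both carbons are CX3, not CX2.
(D) contains an ethynyl group (-C#CH), which satisfies every atom and bond constraint.
So the answer is (D).

D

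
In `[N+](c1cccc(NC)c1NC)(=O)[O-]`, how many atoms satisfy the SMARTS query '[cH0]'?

3

Check the 13 heavy atoms by environment: 3× c (aromatic, H0) → match; 3× c (aromatic, H1) → no; 2× N (H1) → no; 2× C (H3) → no; 1× N (charge +1, H0) → no; 1× O (charge -1, H0) → no; 1× O (H0) → no.
That gives 3 matching atoms.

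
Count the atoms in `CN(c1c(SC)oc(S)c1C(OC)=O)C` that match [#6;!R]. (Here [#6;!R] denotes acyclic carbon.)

5

Check the 15 heavy atoms by environment: 1× o (aromatic, in 5-ring) → no; 4× c (aromatic, in 5-ring) → no; 2× S (acyclic) → no; 5× C (acyclic) → match; 2× O (acyclic) → no; 1× N (acyclic) → no.
That gives 5 matching atoms.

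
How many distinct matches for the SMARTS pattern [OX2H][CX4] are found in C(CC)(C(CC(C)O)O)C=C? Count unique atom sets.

[OX2H][CX4] is the SMARTS for an aliphatic alcohol: a hydroxyl oxygen bound to an sp3 (X4) carbon.
The molecule carries 2 separate instances of a hydroxyl group (-OH) meeting every constraint; each maps to a distinct set of atoms, giving 2 matches.

2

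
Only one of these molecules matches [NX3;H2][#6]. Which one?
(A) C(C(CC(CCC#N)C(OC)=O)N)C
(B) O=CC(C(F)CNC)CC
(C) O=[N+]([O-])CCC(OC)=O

[NX3;H2][#6] describes a trivalent nitrogen with two H attached to carbon (a primary amine).
(A) contains a primary amino group (-NH2), which satisfies every atom and bond constraint.
(B) has an N-methylamino group (-NHCH3) but the nitrogen bears two carbons and only one H (H1), not H2.
(C) has a nitro group (-[N+](=O)[O-]) but the nitrogen is [N+] with no H, not NX3H2.
So the answer is (A).

A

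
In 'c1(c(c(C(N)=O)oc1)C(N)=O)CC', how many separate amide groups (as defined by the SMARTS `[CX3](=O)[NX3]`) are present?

[CX3](=O)[NX3] is the SMARTS for an amide: a carbonyl carbon bonded to a trivalent nitrogen.
The molecule carries 2 separate instances of a primary amide (-C(=O)NH2) meeting every constraint; each maps to a distinct set of atoms, giving 2 matches.

2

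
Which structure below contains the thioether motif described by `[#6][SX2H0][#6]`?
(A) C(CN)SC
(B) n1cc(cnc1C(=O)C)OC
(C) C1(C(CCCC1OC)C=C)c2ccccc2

A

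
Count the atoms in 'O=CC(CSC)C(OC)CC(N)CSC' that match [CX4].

9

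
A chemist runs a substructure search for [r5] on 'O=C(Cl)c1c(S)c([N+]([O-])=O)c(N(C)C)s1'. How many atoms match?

The query [r5] means: r5 matches atoms in a five-membered ring.
Check the 15 heavy atoms by environment: 1× s (aromatic, in 5-ring) → match; 4× c (aromatic, in 5-ring) → match; 1× N (charge +1, acyclic) → no; 1× O (charge -1, acyclic) → no; 2× O (acyclic) → no; 3× C (acyclic) → no; 1× Cl (acyclic) → no; 1× N (acyclic) → no; 1× S (acyclic) → no.
Summing the matching environments: 1 + 4 = 5 matching atoms.

5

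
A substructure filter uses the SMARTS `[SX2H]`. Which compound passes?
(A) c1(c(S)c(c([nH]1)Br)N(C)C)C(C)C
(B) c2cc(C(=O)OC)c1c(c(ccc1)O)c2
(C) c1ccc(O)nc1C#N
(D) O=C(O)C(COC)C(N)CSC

A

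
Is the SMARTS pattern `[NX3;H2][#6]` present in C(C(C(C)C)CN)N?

Yes

The pattern [NX3;H2][#6] describes a trivalent nitrogen with two H attached to carbon — a primary amine.
The molecule carries a primary amino group (-NH2), whose atoms satisfy every constraint of the query, so the pattern matches.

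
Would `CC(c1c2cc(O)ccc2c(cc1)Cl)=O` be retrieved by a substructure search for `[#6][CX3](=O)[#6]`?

Yes

The pattern [#6][CX3](=O)[#6] describes a carbonyl carbon (no H) flanked by two carbons — a ketone.
The molecule carries an acetyl/ketone group (-C(=O)CH3), whose atoms satisfy every constraint of the query, so the pattern matches.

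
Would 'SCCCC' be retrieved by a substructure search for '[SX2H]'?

Yes

The pattern [SX2H] describes an aliphatic sulfur with two connections, one being H — a thiol.
The molecule carries a thiol (-SH), whose atoms satisfy every constraint of the query, so the pattern matches.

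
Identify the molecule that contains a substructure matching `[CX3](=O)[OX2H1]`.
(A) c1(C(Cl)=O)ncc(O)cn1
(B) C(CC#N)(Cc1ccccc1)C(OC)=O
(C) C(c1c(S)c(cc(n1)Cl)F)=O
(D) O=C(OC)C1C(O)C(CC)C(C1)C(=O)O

[CX3](=O)[OX2H1] describes an sp2 carbon double-bonded to O and single-bonded to an -OH oxygen (a carboxylic acid).
(A) has an acyl chloride (-C(=O)Cl) but the carbonyl is bonded to Cl, not to an -OH oxygen.
(B) has a methyl-ester group (-C(=O)OCH3) but the singly-bonded O has no H (OX2H0, not OX2H1).
(C) has an aldehyde (-CHO) but there is no singly-bonded oxygen on the carbonyl carbon.
(D) contains a carboxylic acid group (-C(=O)OH), which satisfies every atom and bond constraint.
So the answer is (D).

D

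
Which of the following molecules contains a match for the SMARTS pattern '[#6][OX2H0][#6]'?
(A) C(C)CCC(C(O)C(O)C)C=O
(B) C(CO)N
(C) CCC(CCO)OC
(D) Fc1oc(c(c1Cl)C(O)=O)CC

C

[#6][OX2H0][#6] describes an aliphatic oxygen bridging two carbons with no H on the oxygen (an ether).
(A) has a hydroxyl group (-OH) but the oxygen has H1, not H0 bridging two carbons.
(B) has a hydroxyl group (-OH) but the oxygen has H1, not H0 bridging two carbons.
(C) contains a methoxy ether (-OCH3), which satisfies every atom and bond constraint.
(D) has a carboxylic acid group (-C(=O)OH) but the -OH oxygen has H1; the =O is OX1, not OX2.
So the answer is (C).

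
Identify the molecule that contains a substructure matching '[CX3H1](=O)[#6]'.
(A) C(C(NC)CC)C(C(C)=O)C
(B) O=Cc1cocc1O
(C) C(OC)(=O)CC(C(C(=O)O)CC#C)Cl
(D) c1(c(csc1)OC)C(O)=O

B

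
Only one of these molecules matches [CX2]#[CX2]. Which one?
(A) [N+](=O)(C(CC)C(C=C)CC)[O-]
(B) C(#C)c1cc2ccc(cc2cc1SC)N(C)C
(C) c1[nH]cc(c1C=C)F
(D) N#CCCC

B

[CX2]#[CX2] describes a carbon-carbon triple bond (an alkyne).
(A) has a vinyl group (-CH=CH2) but the C=C is a double bond; both carbons are CX3, not CX2.
(B) contains an ethynyl group (-C#CH), which satisfies every atom and bond constraint.
(C) has a vinyl group (-CH=CH2) but the C=C is a double bond; both carbons are CX3, not CX2.
(D) has a nitrile (-C#N) but the triple bond is C#N, not C#C.
So the answer is (B).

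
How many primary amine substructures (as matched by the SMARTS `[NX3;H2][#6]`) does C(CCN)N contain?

2

[NX3;H2][#6] is the SMARTS for a primary amine: a trivalent nitrogen with two H attached to carbon.
The molecule carries 2 separate instances of a primary amino group (-NH2) meeting every constraint; each maps to a distinct set of atoms, giving 2 matches.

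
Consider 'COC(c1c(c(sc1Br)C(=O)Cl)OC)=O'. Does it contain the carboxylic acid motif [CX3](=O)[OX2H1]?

No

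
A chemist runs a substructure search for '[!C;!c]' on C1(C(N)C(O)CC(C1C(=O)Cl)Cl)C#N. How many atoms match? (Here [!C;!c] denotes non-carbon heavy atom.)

6

The query [!C;!c] means: neither aliphatic nor aromatic carbon — same as [!#6].
Check the 14 heavy atoms by environment: 8× C → no; 2× N → match; 2× Cl → match; 2× O → match.
Summing the matching environments: 2 + 2 + 2 = 6 matching atoms.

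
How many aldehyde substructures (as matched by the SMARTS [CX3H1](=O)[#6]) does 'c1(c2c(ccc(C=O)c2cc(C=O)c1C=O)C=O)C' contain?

4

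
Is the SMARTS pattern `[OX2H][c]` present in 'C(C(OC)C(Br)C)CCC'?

No

The pattern [OX2H][c] describes a hydroxyl oxygen attached to an aromatic carbon — a phenol.
The closest candidate here is a methoxy ether (-OCH3), but the oxygen has H0, not H1. No other fragment satisfies the full query, so there is no match.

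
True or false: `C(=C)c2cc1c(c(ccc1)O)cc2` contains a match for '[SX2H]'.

The pattern [SX2H] describes an aliphatic sulfur with two connections, one being H — a thiol.
The closest candidate here is a hydroxyl group (-OH), but it is an -OH, not an -SH. No other fragment satisfies the full query, so there is no match.

False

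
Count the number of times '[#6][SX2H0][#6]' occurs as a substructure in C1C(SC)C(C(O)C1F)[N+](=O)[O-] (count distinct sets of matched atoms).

[#6][SX2H0][#6] is the SMARTS for a thioether: an aliphatic sulfur bridging two carbons with no H on the sulfur.
Exactly one fragment in the molecule meets all constraints, giving 1 match.

1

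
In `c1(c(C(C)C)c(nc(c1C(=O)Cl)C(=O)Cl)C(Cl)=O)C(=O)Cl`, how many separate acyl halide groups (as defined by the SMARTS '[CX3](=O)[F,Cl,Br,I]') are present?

[CX3](=O)[F,Cl,Br,I] is the SMARTS for an acyl halide: a carbonyl carbon bonded to a halogen.
The molecule carries 4 separate instances of an acyl chloride (-C(=O)Cl) meeting every constraint; each maps to a distinct set of atoms, giving 4 matches.

4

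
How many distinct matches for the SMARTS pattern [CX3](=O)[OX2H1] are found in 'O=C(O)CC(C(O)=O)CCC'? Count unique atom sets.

[CX3](=O)[OX2H1] is the SMARTS for a carboxylic acid: an sp2 carbon double-bonded to O and single-bonded to an -OH oxygen.
The molecule carries 2 separate instances of a carboxylic acid group (-C(=O)OH) meeting every constraint; each maps to a distinct set of atoms, giving 2 matches.

2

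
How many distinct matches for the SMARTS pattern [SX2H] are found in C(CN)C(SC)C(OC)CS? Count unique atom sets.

1

[SX2H] is the SMARTS for a thiol: an aliphatic sulfur with two connections, one being H.
Exactly one fragment in the molecule meets all constraints, giving 1 match.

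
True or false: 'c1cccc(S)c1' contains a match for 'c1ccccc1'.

True

The pattern c1ccccc1 describes six aromatic carbons in a ring — a benzene ring.
The required atom environment is present in the molecule, so the pattern matches.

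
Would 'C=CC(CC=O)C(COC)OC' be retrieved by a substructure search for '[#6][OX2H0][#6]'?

Yes

The pattern [#6][OX2H0][#6] describes an aliphatic oxygen bridging two carbons with no H on the oxygen — an ether.
The molecule carries a methoxy ether (-OCH3), whose atoms satisfy every constraint of the query, so the pattern matches.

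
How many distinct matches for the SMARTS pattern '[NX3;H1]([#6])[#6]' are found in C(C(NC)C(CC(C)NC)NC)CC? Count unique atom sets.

[NX3;H1]([#6])[#6] is the SMARTS for a secondary amine: a trivalent nitrogen with one H, bonded to two carbons.
The molecule carries 3 separate instances of an N-methylamino group (-NHCH3) meeting every constraint; each maps to a distinct set of atoms, giving 3 matches.

3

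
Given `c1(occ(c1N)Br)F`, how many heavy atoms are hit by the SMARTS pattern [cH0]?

The query [cH0] means: aromatic carbon with no attached hydrogen (substituted or ring-fusion).
Check the 8 heavy atoms by environment: 1× o (aromatic, H0) → no; 3× c (aromatic, H0) → match; 1× c (aromatic, H1) → no; 1× N (H2) → no; 1× F (H0) → no; 1× Br (H0) → no.
That gives 3 matching atoms.

3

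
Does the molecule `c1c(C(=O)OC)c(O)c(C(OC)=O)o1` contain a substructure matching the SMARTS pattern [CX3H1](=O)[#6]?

No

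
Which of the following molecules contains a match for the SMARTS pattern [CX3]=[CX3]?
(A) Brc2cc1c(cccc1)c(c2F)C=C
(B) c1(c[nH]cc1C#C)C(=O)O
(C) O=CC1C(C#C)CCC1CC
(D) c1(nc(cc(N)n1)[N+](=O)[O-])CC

[CX3]=[CX3] describes a non-aromatic C=C double bond between two sp2 carbons (an alkene).
(A) contains a vinyl group (-CH=CH2), which satisfies every atom and bond constraint.
(B) has an ethynyl group (-C#CH) but the C-C bond is a triple bond, not a double bond.
(C) has an ethyl group (-CH2CH3) but its C-C bond is a single bond between CX4 carbons, not CX3=CX3.
(D) has an ethyl group (-CH2CH3) but its C-C bond is a single bond between CX4 carbons, not CX3=CX3.
So the answer is (A).

A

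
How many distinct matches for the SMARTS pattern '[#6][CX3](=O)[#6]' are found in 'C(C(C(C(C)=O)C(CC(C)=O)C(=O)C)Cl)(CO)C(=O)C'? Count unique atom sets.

4

[#6][CX3](=O)[#6] is the SMARTS for a ketone: a carbonyl carbon (no H) flanked by two carbons.
The molecule carries 4 separate instances of an acetyl/ketone group (-C(=O)CH3) meeting every constraint; each maps to a distinct set of atoms, giving 4 matches.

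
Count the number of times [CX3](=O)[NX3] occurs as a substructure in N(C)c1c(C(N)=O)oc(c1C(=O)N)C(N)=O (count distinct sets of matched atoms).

3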